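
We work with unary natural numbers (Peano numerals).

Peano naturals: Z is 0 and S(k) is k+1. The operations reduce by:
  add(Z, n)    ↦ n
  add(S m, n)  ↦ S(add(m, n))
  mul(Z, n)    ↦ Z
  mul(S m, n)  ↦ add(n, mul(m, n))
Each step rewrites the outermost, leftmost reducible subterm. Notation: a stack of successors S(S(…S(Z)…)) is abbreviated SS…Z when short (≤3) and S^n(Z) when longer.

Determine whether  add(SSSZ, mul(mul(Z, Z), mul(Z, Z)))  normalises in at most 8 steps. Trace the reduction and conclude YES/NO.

Answer: YES — reaches normal form SSSZ in 6 ≤ 8 steps

Derivation:
  start: add(SSSZ, mul(mul(Z, Z), mul(Z, Z)))
  [1] S(add(SSZ, mul(mul(Z, Z), mul(Z, Z))))
  [2] S(S(add(SZ, mul(mul(Z, Z), mul(Z, Z)))))
  [3] S(S(S(add(Z, mul(mul(Z, Z), mul(Z, Z))))))
  [4] S(S(S(mul(mul(Z, Z), mul(Z, Z)))))
  [5] S(S(S(mul(Z, mul(Z, Z)))))
  [6] SSSZ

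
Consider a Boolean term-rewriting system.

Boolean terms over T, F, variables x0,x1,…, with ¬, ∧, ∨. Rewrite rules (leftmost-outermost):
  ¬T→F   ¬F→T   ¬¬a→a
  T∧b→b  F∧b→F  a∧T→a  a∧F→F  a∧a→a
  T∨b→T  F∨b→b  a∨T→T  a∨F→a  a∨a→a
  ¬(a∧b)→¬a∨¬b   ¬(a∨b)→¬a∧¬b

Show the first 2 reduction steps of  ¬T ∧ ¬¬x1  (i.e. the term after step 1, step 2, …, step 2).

Answer: after 2 steps: F

Derivation:
  start: ¬T ∧ ¬¬x1
  step 1: F ∧ ¬¬x1
  step 2: F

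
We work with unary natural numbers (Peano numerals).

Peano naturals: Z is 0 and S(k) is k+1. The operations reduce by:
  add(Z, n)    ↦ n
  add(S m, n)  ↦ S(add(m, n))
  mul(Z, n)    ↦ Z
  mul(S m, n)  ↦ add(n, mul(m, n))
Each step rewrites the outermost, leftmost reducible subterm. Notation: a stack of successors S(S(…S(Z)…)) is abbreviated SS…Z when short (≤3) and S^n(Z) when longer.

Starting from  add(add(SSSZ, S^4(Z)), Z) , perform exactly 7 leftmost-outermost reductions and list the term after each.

  start: add(add(SSSZ, S^4(Z)), Z)
  →1  add(S(add(SSZ, S^4(Z))), Z)
  →2  S(add(add(SSZ, S^4(Z)), Z))
  →3  S(add(S(add(SZ, S^4(Z))), Z))
  →4  S(S(add(add(SZ, S^4(Z)), Z)))
  →5  S(S(add(S(add(Z, S^4(Z))), Z)))
  →6  S(S(S(add(add(Z, S^4(Z)), Z))))
  →7  S(S(S(add(S^4(Z), Z))))

Answer: after 7 steps: S(S(S(add(S^4(Z), Z))))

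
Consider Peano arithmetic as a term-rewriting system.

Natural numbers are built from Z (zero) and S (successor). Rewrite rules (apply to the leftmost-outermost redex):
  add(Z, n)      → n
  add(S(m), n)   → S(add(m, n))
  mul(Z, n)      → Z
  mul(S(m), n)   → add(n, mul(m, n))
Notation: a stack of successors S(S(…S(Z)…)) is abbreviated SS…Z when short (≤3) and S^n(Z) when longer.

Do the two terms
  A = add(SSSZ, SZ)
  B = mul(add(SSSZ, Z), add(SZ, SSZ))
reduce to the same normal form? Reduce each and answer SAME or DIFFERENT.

Answer: DIFFERENT — A ⇓ S^4(Z), B ⇓ S^9(Z)

Reduction:
Term A:
  start: add(SSSZ, SZ)
  [1] S(add(SSZ, SZ))
  [2] S(S(add(SZ, SZ)))
  [3] S(S(S(add(Z, SZ))))
  [4] S^4(Z)

Term B:
  start: mul(add(SSSZ, Z), add(SZ, SSZ))
  [1] mul(S(add(SSZ, Z)), add(SZ, SSZ))
  [2] add(add(SZ, SSZ), mul(add(SSZ, Z), add(SZ, SSZ)))
  [3] add(S(add(Z, SSZ)), mul(add(SSZ, Z), add(SZ, SSZ)))
  [4] S(add(add(Z, SSZ), mul(add(SSZ, Z), add(SZ, SSZ))))
  [5] S(add(SSZ, mul(add(SSZ, Z), add(SZ, SSZ))))
  [6] S(S(add(SZ, mul(add(SSZ, Z), add(SZ, SSZ)))))
  [7] S(S(S(add(Z, mul(add(SSZ, Z), add(SZ, SSZ))))))
  [8] S(S(S(mul(add(SSZ, Z), add(SZ, SSZ)))))
  [9] S(S(S(mul(S(add(SZ, Z)), add(SZ, SSZ)))))
  [10] S(S(S(add(add(SZ, SSZ), mul(add(SZ, Z), add(SZ, SSZ))))))
  [11] S(S(S(add(S(add(Z, SSZ)), mul(add(SZ, Z), add(SZ, SSZ))))))
  [12] S(S(S(S(add(add(Z, SSZ), mul(add(SZ, Z), add(SZ, SSZ)))))))
  [13] S(S(S(S(add(SSZ, mul(add(SZ, Z), add(SZ, SSZ)))))))
  [14] S(S(S(S(S(add(SZ, mul(add(SZ, Z), add(SZ, SSZ))))))))
  [15] S(S(S(S(S(S(add(Z, mul(add(SZ, Z), add(SZ, SSZ)))))))))
  [16] S(S(S(S(S(S(mul(add(SZ, Z), add(SZ, SSZ))))))))
  [17] S(S(S(S(S(S(mul(S(add(Z, Z)), add(SZ, SSZ))))))))
  [18] S(S(S(S(S(S(add(add(SZ, SSZ), mul(add(Z, Z), add(SZ, SSZ)))))))))
  [19] S(S(S(S(S(S(add(S(add(Z, SSZ)), mul(add(Z, Z), add(SZ, SSZ)))))))))
  [20] S(S(S(S(S(S(S(add(add(Z, SSZ), mul(add(Z, Z), add(SZ, SSZ))))))))))
  [21] S(S(S(S(S(S(S(add(SSZ, mul(add(Z, Z), add(SZ, SSZ))))))))))
  [22] S(S(S(S(S(S(S(S(add(SZ, mul(add(Z, Z), add(SZ, SSZ)))))))))))
  [23] S(S(S(S(S(S(S(S(S(add(Z, mul(add(Z, Z), add(SZ, SSZ))))))))))))
  [24] S(S(S(S(S(S(S(S(S(mul(add(Z, Z), add(SZ, SSZ)))))))))))
  [25] S(S(S(S(S(S(S(S(S(mul(Z, add(SZ, SSZ)))))))))))
  [26] S^9(Z)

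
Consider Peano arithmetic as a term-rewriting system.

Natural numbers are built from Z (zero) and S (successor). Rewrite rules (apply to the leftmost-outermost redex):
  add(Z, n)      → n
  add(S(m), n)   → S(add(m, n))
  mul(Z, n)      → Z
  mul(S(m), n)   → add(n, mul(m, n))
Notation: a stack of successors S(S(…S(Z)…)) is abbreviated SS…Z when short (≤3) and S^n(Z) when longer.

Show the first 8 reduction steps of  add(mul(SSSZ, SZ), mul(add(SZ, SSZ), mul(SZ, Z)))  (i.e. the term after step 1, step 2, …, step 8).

Answer: after 8 steps: S(S(add(mul(SZ, SZ), mul(add(SZ, SSZ), mul(SZ, Z)))))

Reduction:
  start: add(mul(SSSZ, SZ), mul(add(SZ, SSZ), mul(SZ, Z)))
  step 1: add(add(SZ, mul(SSZ, SZ)), mul(add(SZ, SSZ), mul(SZ, Z)))
  step 2: add(S(add(Z, mul(SSZ, SZ))), mul(add(SZ, SSZ), mul(SZ, Z)))
  step 3: S(add(add(Z, mul(SSZ, SZ)), mul(add(SZ, SSZ), mul(SZ, Z))))
  step 4: S(add(mul(SSZ, SZ), mul(add(SZ, SSZ), mul(SZ, Z))))
  step 5: S(add(add(SZ, mul(SZ, SZ)), mul(add(SZ, SSZ), mul(SZ, Z))))
  step 6: S(add(S(add(Z, mul(SZ, SZ))), mul(add(SZ, SSZ), mul(SZ, Z))))
  step 7: S(S(add(add(Z, mul(SZ, SZ)), mul(add(SZ, SSZ), mul(SZ, Z)))))
  step 8: S(S(add(mul(SZ, SZ), mul(add(SZ, SSZ), mul(SZ, Z)))))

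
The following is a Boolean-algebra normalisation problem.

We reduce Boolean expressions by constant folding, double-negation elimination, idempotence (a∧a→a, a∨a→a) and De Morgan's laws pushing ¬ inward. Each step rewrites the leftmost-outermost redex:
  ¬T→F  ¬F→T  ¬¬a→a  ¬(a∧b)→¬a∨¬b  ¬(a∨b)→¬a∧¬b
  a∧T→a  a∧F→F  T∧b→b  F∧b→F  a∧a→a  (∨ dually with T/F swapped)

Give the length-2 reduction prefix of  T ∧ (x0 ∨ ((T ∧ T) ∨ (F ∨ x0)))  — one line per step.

Answer: after 2 steps: x0 ∨ (T ∨ (F ∨ x0))

Derivation:
  start: T ∧ (x0 ∨ ((T ∧ T) ∨ (F ∨ x0)))
  step 1: x0 ∨ ((T ∧ T) ∨ (F ∨ x0))
  step 2: x0 ∨ (T ∨ (F ∨ x0))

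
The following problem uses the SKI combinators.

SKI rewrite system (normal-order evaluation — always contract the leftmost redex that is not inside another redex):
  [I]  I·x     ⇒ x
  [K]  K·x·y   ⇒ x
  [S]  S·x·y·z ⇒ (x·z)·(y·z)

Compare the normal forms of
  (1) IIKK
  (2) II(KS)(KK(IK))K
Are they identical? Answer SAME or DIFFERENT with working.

Term A:
  start: IIKK
  →1  IKK
  →2  KK

Term B:
  start: II(KS)(KK(IK))K
  →1  I(KS)(KK(IK))K
  →2  KS(KK(IK))K
  →3  SK

Answer: DIFFERENT — A ⇓ KK, B ⇓ SK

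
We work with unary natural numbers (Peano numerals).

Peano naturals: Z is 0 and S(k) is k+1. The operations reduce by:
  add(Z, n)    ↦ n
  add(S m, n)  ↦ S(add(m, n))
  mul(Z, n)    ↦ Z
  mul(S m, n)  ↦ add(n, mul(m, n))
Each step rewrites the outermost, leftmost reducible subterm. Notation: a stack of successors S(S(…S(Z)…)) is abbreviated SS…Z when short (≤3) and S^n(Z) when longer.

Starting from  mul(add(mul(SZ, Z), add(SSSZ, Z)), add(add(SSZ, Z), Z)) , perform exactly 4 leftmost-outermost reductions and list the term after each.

Answer: after 4 steps: mul(add(SSSZ, Z), add(add(SSZ, Z), Z))

Derivation:
  start: mul(add(mul(SZ, Z), add(SSSZ, Z)), add(add(SSZ, Z), Z))
  →1  mul(add(add(Z, mul(Z, Z)), add(SSSZ, Z)), add(add(SSZ, Z), Z))
  →2  mul(add(mul(Z, Z), add(SSSZ, Z)), add(add(SSZ, Z), Z))
  →3  mul(add(Z, add(SSSZ, Z)), add(add(SSZ, Z), Z))
  →4  mul(add(SSSZ, Z), add(add(SSZ, Z), Z))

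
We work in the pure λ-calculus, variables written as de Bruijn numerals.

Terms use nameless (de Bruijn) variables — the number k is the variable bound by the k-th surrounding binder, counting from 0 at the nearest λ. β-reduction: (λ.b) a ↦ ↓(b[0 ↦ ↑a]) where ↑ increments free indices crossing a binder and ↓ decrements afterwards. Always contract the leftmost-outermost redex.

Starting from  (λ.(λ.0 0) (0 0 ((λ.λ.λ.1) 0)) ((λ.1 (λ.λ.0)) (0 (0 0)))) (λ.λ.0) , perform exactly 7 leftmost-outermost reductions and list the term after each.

Answer: after 7 steps: (λ.λ.0) (λ.λ.0) ((λ.λ.λ.1) (λ.λ.0))

Reduction:
  start: (λ.(λ.0 0) (0 0 ((λ.λ.λ.1) 0)) ((λ.1 (λ.λ.0)) (0 (0 0)))) (λ.λ.0)
  [1] (λ.0 0) ((λ.λ.0) (λ.λ.0) ((λ.λ.λ.1) (λ.λ.0))) ((λ.(λ.λ.0) (λ.λ.0)) ((λ.λ.0) ((λ.λ.0) (λ.λ.0))))
  [2] (λ.λ.0) (λ.λ.0) ((λ.λ.λ.1) (λ.λ.0)) ((λ.λ.0) (λ.λ.0) ((λ.λ.λ.1) (λ.λ.0))) ((λ.(λ.λ.0) (λ.λ.0)) ((λ.λ.0) ((λ.λ.0) (λ.λ.0))))
  [3] (λ.0) ((λ.λ.λ.1) (λ.λ.0)) ((λ.λ.0) (λ.λ.0) ((λ.λ.λ.1) (λ.λ.0))) ((λ.(λ.λ.0) (λ.λ.0)) ((λ.λ.0) ((λ.λ.0) (λ.λ.0))))
  [4] (λ.λ.λ.1) (λ.λ.0) ((λ.λ.0) (λ.λ.0) ((λ.λ.λ.1) (λ.λ.0))) ((λ.(λ.λ.0) (λ.λ.0)) ((λ.λ.0) ((λ.λ.0) (λ.λ.0))))
  [5] (λ.λ.1) ((λ.λ.0) (λ.λ.0) ((λ.λ.λ.1) (λ.λ.0))) ((λ.(λ.λ.0) (λ.λ.0)) ((λ.λ.0) ((λ.λ.0) (λ.λ.0))))
  [6] (λ.(λ.λ.0) (λ.λ.0) ((λ.λ.λ.1) (λ.λ.0))) ((λ.(λ.λ.0) (λ.λ.0)) ((λ.λ.0) ((λ.λ.0) (λ.λ.0))))
  [7] (λ.λ.0) (λ.λ.0) ((λ.λ.λ.1) (λ.λ.0))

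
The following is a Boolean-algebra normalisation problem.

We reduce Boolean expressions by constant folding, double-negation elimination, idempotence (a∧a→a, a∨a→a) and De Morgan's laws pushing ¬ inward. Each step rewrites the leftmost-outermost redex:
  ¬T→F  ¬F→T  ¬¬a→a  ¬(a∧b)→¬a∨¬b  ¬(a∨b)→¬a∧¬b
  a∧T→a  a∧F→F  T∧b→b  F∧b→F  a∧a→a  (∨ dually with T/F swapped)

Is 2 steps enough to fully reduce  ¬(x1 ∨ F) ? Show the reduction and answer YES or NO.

Answer: NO — after 2 steps the term is ¬x1 ∧ T, not yet normal

Derivation:
  start: ¬(x1 ∨ F)
  step 1: ¬x1 ∧ ¬F
  step 2: ¬x1 ∧ T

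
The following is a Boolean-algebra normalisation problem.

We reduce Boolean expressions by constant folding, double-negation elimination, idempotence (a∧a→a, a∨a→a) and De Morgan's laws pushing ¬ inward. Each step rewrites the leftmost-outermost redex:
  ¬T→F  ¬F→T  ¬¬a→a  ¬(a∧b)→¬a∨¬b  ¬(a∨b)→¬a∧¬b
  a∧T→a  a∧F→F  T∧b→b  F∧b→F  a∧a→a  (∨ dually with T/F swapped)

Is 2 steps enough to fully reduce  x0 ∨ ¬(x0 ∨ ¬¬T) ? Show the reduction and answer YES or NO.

  start: x0 ∨ ¬(x0 ∨ ¬¬T)
  →1  x0 ∨ (¬x0 ∧ ¬¬¬T)
  →2  x0 ∨ (¬x0 ∧ ¬T)

Answer: NO — after 2 steps the term is x0 ∨ (¬x0 ∧ ¬T), not yet normal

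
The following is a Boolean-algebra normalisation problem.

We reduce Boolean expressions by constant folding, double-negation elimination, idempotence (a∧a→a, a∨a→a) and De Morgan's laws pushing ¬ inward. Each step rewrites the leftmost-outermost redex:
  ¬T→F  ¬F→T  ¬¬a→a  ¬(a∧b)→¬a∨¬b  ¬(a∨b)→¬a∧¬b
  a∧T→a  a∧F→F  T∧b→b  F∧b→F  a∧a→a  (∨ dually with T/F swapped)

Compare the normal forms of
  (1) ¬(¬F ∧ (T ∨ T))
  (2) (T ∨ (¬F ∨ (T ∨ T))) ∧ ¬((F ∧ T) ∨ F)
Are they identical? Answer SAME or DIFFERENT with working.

Answer: DIFFERENT — A ⇓ F, B ⇓ T

Derivation:
Term A:
  start: ¬(¬F ∧ (T ∨ T))
  →1  ¬¬F ∨ ¬(T ∨ T)
  →2  F ∨ ¬(T ∨ T)
  →3  ¬(T ∨ T)
  →4  ¬T ∧ ¬T
  →5  ¬T
  →6  F

Term B:
  start: (T ∨ (¬F ∨ (T ∨ T))) ∧ ¬((F ∧ T) ∨ F)
  →1  T ∧ ¬((F ∧ T) ∨ F)
  →2  ¬((F ∧ T) ∨ F)
  →3  ¬(F ∧ T) ∧ ¬F
  →4  (¬F ∨ ¬T) ∧ ¬F
  →5  (T ∨ ¬T) ∧ ¬F
  →6  T ∧ ¬F
  →7  ¬F
  →8  T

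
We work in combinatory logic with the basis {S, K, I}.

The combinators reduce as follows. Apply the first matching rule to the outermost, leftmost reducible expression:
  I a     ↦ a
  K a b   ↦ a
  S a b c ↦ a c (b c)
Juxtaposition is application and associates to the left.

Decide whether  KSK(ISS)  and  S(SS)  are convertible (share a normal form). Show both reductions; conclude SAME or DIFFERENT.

Answer: SAME — A ⇓ S(SS), B ⇓ S(SS)

Reduction:
Term A:
  start: KSK(ISS)
  →1  S(ISS)
  →2  S(SS)

Term B:
  start: S(SS)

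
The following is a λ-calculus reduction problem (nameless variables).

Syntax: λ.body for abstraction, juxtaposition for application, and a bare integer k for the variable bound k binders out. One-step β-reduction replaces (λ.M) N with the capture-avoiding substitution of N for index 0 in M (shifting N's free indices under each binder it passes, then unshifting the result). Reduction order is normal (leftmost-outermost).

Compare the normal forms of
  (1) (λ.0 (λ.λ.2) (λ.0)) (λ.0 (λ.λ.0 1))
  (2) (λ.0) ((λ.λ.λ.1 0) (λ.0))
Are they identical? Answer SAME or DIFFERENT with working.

Answer: DIFFERENT — A ⇓ λ.0 (λ.λ.0 1), B ⇓ λ.λ.1 0

Reduction:
Term A:
  start: (λ.0 (λ.λ.2) (λ.0)) (λ.0 (λ.λ.0 1))
  [1] (λ.0 (λ.λ.0 1)) (λ.λ.λ.0 (λ.λ.0 1)) (λ.0)
  [2] (λ.λ.λ.0 (λ.λ.0 1)) (λ.λ.0 1) (λ.0)
  [3] (λ.λ.0 (λ.λ.0 1)) (λ.0)
  [4] λ.0 (λ.λ.0 1)

Term B:
  start: (λ.0) ((λ.λ.λ.1 0) (λ.0))
  [1] (λ.λ.λ.1 0) (λ.0)
  [2] λ.λ.1 0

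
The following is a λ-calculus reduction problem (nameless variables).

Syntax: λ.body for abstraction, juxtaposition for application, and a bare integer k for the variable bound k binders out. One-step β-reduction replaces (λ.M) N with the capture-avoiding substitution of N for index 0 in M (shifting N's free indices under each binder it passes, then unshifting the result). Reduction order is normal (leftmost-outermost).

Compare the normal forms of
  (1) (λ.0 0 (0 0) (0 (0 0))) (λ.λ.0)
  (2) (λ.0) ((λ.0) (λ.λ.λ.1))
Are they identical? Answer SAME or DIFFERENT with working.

Term A:
  start: (λ.0 0 (0 0) (0 (0 0))) (λ.λ.0)
  →1  (λ.λ.0) (λ.λ.0) ((λ.λ.0) (λ.λ.0)) ((λ.λ.0) ((λ.λ.0) (λ.λ.0)))
  →2  (λ.0) ((λ.λ.0) (λ.λ.0)) ((λ.λ.0) ((λ.λ.0) (λ.λ.0)))
  →3  (λ.λ.0) (λ.λ.0) ((λ.λ.0) ((λ.λ.0) (λ.λ.0)))
  →4  (λ.0) ((λ.λ.0) ((λ.λ.0) (λ.λ.0)))
  →5  (λ.λ.0) ((λ.λ.0) (λ.λ.0))
  →6  λ.0

Term B:
  start: (λ.0) ((λ.0) (λ.λ.λ.1))
  →1  (λ.0) (λ.λ.λ.1)
  →2  λ.λ.λ.1

Answer: DIFFERENT — A ⇓ λ.0, B ⇓ λ.λ.λ.1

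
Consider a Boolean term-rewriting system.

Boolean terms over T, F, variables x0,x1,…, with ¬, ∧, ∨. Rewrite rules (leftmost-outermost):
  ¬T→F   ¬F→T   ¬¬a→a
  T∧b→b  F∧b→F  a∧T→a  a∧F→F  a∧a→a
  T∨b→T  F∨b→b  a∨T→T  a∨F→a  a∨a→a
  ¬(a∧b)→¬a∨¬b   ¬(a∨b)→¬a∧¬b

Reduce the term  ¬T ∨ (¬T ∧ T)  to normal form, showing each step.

Answer: normal form = F  (in 4 steps)

Reduction:
  start: ¬T ∨ (¬T ∧ T)
  →1  F ∨ (¬T ∧ T)
  →2  ¬T ∧ T
  →3  ¬T
  →4  F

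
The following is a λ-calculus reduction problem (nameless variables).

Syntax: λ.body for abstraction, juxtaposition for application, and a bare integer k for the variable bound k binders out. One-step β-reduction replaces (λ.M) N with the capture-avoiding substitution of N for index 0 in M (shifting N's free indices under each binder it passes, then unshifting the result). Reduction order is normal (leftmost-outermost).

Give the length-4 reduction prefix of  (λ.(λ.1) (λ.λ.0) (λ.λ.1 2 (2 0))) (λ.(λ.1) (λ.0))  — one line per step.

  start: (λ.(λ.1) (λ.λ.0) (λ.λ.1 2 (2 0))) (λ.(λ.1) (λ.0))
  step 1: (λ.λ.(λ.1) (λ.0)) (λ.λ.0) (λ.λ.1 (λ.(λ.1) (λ.0)) ((λ.(λ.1) (λ.0)) 0))
  step 2: (λ.(λ.1) (λ.0)) (λ.λ.1 (λ.(λ.1) (λ.0)) ((λ.(λ.1) (λ.0)) 0))
  step 3: (λ.λ.λ.1 (λ.(λ.1) (λ.0)) ((λ.(λ.1) (λ.0)) 0)) (λ.0)
  step 4: λ.λ.1 (λ.(λ.1) (λ.0)) ((λ.(λ.1) (λ.0)) 0)

Answer: after 4 steps: λ.λ.1 (λ.(λ.1) (λ.0)) ((λ.(λ.1) (λ.0)) 0)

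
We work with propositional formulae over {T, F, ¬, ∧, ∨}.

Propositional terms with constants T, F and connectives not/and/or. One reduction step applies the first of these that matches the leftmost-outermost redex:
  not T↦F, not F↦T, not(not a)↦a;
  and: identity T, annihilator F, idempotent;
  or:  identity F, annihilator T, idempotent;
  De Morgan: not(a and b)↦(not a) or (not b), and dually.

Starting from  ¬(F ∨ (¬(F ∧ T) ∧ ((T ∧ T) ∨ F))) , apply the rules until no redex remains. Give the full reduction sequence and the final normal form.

  start: ¬(F ∨ (¬(F ∧ T) ∧ ((T ∧ T) ∨ F)))
  →1  ¬F ∧ ¬(¬(F ∧ T) ∧ ((T ∧ T) ∨ F))
  →2  T ∧ ¬(¬(F ∧ T) ∧ ((T ∧ T) ∨ F))
  →3  ¬(¬(F ∧ T) ∧ ((T ∧ T) ∨ F))
  →4  ¬¬(F ∧ T) ∨ ¬((T ∧ T) ∨ F)
  →5  (F ∧ T) ∨ ¬((T ∧ T) ∨ F)
  →6  F ∨ ¬((T ∧ T) ∨ F)
  →7  ¬((T ∧ T) ∨ F)
  →8  ¬(T ∧ T) ∧ ¬F
  →9  (¬T ∨ ¬T) ∧ ¬F
  →10  ¬T ∧ ¬F
  →11  F ∧ ¬F
  →12  F

Answer: normal form = F  (in 12 steps)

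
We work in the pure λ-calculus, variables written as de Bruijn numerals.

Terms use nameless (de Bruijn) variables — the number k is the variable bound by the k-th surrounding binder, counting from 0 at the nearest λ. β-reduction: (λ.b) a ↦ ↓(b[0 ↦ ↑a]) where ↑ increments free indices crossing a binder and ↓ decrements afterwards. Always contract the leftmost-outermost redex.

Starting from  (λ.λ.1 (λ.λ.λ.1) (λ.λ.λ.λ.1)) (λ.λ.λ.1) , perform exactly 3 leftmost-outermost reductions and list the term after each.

Answer: after 3 steps: λ.λ.λ.λ.λ.λ.1

Working:
  start: (λ.λ.1 (λ.λ.λ.1) (λ.λ.λ.λ.1)) (λ.λ.λ.1)
  →1  λ.(λ.λ.λ.1) (λ.λ.λ.1) (λ.λ.λ.λ.1)
  →2  λ.(λ.λ.1) (λ.λ.λ.λ.1)
  →3  λ.λ.λ.λ.λ.λ.1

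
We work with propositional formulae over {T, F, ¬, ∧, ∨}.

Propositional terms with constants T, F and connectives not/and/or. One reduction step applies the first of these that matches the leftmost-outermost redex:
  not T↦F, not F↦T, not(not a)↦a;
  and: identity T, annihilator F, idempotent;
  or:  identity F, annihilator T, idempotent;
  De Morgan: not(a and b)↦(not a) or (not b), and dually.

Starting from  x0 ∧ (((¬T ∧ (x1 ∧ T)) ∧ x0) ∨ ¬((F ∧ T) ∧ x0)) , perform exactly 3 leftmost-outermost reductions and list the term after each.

  start: x0 ∧ (((¬T ∧ (x1 ∧ T)) ∧ x0) ∨ ¬((F ∧ T) ∧ x0))
  [1] x0 ∧ (((F ∧ (x1 ∧ T)) ∧ x0) ∨ ¬((F ∧ T) ∧ x0))
  [2] x0 ∧ ((F ∧ x0) ∨ ¬((F ∧ T) ∧ x0))
  [3] x0 ∧ (F ∨ ¬((F ∧ T) ∧ x0))

Answer: after 3 steps: x0 ∧ (F ∨ ¬((F ∧ T) ∧ x0))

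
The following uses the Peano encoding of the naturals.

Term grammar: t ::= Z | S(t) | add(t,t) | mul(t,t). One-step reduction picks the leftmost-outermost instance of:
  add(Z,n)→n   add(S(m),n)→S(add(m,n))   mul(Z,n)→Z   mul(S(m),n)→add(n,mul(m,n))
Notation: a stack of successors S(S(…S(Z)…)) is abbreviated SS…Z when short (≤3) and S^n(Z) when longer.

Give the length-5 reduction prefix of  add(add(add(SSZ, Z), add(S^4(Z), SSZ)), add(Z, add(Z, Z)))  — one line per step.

  start: add(add(add(SSZ, Z), add(S^4(Z), SSZ)), add(Z, add(Z, Z)))
  [1] add(add(S(add(SZ, Z)), add(S^4(Z), SSZ)), add(Z, add(Z, Z)))
  [2] add(S(add(add(SZ, Z), add(S^4(Z), SSZ))), add(Z, add(Z, Z)))
  [3] S(add(add(add(SZ, Z), add(S^4(Z), SSZ)), add(Z, add(Z, Z))))
  [4] S(add(add(S(add(Z, Z)), add(S^4(Z), SSZ)), add(Z, add(Z, Z))))
  [5] S(add(S(add(add(Z, Z), add(S^4(Z), SSZ))), add(Z, add(Z, Z))))

Answer: after 5 steps: S(add(S(add(add(Z, Z), add(S^4(Z), SSZ))), add(Z, add(Z, Z))))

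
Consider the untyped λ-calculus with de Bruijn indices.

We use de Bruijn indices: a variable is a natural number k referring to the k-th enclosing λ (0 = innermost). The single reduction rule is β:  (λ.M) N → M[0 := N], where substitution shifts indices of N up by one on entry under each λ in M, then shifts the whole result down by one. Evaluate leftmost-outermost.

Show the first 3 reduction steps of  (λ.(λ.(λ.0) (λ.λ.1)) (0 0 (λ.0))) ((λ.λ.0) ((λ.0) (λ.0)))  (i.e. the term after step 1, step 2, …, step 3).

  start: (λ.(λ.(λ.0) (λ.λ.1)) (0 0 (λ.0))) ((λ.λ.0) ((λ.0) (λ.0)))
  →1  (λ.(λ.0) (λ.λ.1)) ((λ.λ.0) ((λ.0) (λ.0)) ((λ.λ.0) ((λ.0) (λ.0))) (λ.0))
  →2  (λ.0) (λ.λ.1)
  →3  λ.λ.1

Answer: after 3 steps: λ.λ.1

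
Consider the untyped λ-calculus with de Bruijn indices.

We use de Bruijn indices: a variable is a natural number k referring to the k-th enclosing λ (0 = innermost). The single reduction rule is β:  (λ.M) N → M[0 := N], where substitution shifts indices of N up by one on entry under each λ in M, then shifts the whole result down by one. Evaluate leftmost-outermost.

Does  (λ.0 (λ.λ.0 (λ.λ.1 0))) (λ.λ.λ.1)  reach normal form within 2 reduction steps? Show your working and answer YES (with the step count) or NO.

  start: (λ.0 (λ.λ.0 (λ.λ.1 0))) (λ.λ.λ.1)
  step 1: (λ.λ.λ.1) (λ.λ.0 (λ.λ.1 0))
  step 2: λ.λ.1

Answer: YES — reaches normal form λ.λ.1 in 2 ≤ 2 steps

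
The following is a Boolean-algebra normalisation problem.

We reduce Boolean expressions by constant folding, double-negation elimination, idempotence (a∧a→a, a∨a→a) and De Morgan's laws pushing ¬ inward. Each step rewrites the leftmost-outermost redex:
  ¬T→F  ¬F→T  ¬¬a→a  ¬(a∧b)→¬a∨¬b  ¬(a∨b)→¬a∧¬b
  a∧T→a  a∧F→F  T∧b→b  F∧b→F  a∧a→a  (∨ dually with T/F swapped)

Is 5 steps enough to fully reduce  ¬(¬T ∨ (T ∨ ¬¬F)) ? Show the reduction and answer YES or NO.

  start: ¬(¬T ∨ (T ∨ ¬¬F))
  →1  ¬¬T ∧ ¬(T ∨ ¬¬F)
  →2  T ∧ ¬(T ∨ ¬¬F)
  →3  ¬(T ∨ ¬¬F)
  →4  ¬T ∧ ¬¬¬F
  →5  F ∧ ¬¬¬F

Answer: NO — after 5 steps the term is F ∧ ¬¬¬F, not yet normal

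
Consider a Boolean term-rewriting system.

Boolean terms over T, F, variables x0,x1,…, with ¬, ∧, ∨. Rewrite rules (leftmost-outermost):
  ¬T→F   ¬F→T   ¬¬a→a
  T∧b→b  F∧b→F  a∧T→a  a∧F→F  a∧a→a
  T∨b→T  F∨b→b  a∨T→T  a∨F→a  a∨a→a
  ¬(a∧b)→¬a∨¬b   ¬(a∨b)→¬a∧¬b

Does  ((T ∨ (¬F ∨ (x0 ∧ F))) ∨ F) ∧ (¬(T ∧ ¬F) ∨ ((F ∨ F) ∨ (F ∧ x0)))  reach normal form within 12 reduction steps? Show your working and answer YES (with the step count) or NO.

  start: ((T ∨ (¬F ∨ (x0 ∧ F))) ∨ F) ∧ (¬(T ∧ ¬F) ∨ ((F ∨ F) ∨ (F ∧ x0)))
  →1  (T ∨ (¬F ∨ (x0 ∧ F))) ∧ (¬(T ∧ ¬F) ∨ ((F ∨ F) ∨ (F ∧ x0)))
  →2  T ∧ (¬(T ∧ ¬F) ∨ ((F ∨ F) ∨ (F ∧ x0)))
  →3  ¬(T ∧ ¬F) ∨ ((F ∨ F) ∨ (F ∧ x0))
  →4  (¬T ∨ ¬¬F) ∨ ((F ∨ F) ∨ (F ∧ x0))
  →5  (F ∨ ¬¬F) ∨ ((F ∨ F) ∨ (F ∧ x0))
  →6  ¬¬F ∨ ((F ∨ F) ∨ (F ∧ x0))
  →7  F ∨ ((F ∨ F) ∨ (F ∧ x0))
  →8  (F ∨ F) ∨ (F ∧ x0)
  →9  F ∨ (F ∧ x0)
  →10  F ∧ x0
  →11  F

Answer: YES — reaches normal form F in 11 ≤ 12 steps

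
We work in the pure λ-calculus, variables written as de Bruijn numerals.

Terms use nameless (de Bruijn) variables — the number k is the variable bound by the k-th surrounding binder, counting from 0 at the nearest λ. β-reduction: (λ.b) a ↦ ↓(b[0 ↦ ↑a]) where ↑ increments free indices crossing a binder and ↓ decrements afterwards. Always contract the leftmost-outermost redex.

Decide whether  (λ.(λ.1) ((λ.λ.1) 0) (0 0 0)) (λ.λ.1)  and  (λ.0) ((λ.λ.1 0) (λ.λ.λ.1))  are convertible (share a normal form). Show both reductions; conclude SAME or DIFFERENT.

Answer: SAME — A ⇓ λ.λ.λ.1, B ⇓ λ.λ.λ.1

Derivation:
Term A:
  start: (λ.(λ.1) ((λ.λ.1) 0) (0 0 0)) (λ.λ.1)
  [1] (λ.λ.λ.1) ((λ.λ.1) (λ.λ.1)) ((λ.λ.1) (λ.λ.1) (λ.λ.1))
  [2] (λ.λ.1) ((λ.λ.1) (λ.λ.1) (λ.λ.1))
  [3] λ.(λ.λ.1) (λ.λ.1) (λ.λ.1)
  [4] λ.(λ.λ.λ.1) (λ.λ.1)
  [5] λ.λ.λ.1

Term B:
  start: (λ.0) ((λ.λ.1 0) (λ.λ.λ.1))
  [1] (λ.λ.1 0) (λ.λ.λ.1)
  [2] λ.(λ.λ.λ.1) 0
  [3] λ.λ.λ.1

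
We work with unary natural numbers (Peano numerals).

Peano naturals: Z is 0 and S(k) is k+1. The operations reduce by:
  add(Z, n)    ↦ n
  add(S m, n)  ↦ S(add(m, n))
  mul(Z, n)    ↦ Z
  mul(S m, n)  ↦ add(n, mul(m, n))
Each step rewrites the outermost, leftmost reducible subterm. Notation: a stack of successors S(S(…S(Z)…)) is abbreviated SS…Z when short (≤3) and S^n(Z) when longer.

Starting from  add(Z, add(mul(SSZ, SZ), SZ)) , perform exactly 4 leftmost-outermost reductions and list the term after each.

Answer: after 4 steps: S(add(add(Z, mul(SZ, SZ)), SZ))

Reduction:
  start: add(Z, add(mul(SSZ, SZ), SZ))
  [1] add(mul(SSZ, SZ), SZ)
  [2] add(add(SZ, mul(SZ, SZ)), SZ)
  [3] add(S(add(Z, mul(SZ, SZ))), SZ)
  [4] S(add(add(Z, mul(SZ, SZ)), SZ))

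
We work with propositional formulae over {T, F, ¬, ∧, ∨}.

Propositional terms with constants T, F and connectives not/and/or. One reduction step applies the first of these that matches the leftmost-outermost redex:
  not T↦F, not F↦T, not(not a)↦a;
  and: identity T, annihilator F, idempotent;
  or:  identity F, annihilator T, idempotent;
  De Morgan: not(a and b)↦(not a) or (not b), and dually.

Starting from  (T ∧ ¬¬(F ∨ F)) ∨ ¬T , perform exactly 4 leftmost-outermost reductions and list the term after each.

Answer: after 4 steps: ¬T

Reduction:
  start: (T ∧ ¬¬(F ∨ F)) ∨ ¬T
  →1  ¬¬(F ∨ F) ∨ ¬T
  →2  (F ∨ F) ∨ ¬T
  →3  F ∨ ¬T
  →4  ¬T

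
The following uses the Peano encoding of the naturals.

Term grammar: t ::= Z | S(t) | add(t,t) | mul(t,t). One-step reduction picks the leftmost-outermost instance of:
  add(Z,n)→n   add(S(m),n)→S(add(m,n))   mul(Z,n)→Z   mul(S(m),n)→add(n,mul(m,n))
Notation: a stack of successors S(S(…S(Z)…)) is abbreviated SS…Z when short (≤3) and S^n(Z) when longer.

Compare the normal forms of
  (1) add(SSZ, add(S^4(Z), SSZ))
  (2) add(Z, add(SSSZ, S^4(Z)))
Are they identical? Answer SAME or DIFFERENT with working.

Term A:
  start: add(SSZ, add(S^4(Z), SSZ))
  [1] S(add(SZ, add(S^4(Z), SSZ)))
  [2] S(S(add(Z, add(S^4(Z), SSZ))))
  [3] S(S(add(S^4(Z), SSZ)))
  [4] S(S(S(add(SSSZ, SSZ))))
  [5] S(S(S(S(add(SSZ, SSZ)))))
  [6] S(S(S(S(S(add(SZ, SSZ))))))
  [7] S(S(S(S(S(S(add(Z, SSZ)))))))
  [8] S^8(Z)

Term B:
  start: add(Z, add(SSSZ, S^4(Z)))
  [1] add(SSSZ, S^4(Z))
  [2] S(add(SSZ, S^4(Z)))
  [3] S(S(add(SZ, S^4(Z))))
  [4] S(S(S(add(Z, S^4(Z)))))
  [5] S^7(Z)

Answer: DIFFERENT — A ⇓ S^8(Z), B ⇓ S^7(Z)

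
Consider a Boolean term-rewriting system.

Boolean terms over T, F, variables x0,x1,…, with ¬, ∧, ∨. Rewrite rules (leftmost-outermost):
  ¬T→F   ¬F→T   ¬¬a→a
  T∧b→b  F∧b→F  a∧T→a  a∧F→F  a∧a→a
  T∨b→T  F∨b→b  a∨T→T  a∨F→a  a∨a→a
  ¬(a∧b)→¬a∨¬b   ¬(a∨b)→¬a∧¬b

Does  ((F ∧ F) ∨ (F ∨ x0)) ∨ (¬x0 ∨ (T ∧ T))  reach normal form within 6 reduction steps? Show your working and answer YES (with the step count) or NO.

Answer: YES — reaches normal form T in 6 ≤ 6 steps

Reduction:
  start: ((F ∧ F) ∨ (F ∨ x0)) ∨ (¬x0 ∨ (T ∧ T))
  →1  (F ∨ (F ∨ x0)) ∨ (¬x0 ∨ (T ∧ T))
  →2  (F ∨ x0) ∨ (¬x0 ∨ (T ∧ T))
  →3  x0 ∨ (¬x0 ∨ (T ∧ T))
  →4  x0 ∨ (¬x0 ∨ T)
  →5  x0 ∨ T
  →6  T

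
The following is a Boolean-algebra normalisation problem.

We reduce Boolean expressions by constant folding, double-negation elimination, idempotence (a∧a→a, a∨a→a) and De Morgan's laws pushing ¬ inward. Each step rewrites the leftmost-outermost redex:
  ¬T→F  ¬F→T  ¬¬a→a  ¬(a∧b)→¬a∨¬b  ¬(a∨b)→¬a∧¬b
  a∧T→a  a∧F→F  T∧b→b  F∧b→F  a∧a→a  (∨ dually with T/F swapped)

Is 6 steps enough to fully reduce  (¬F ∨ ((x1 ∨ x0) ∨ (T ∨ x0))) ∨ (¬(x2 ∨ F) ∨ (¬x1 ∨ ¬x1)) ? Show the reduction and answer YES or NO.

  start: (¬F ∨ ((x1 ∨ x0) ∨ (T ∨ x0))) ∨ (¬(x2 ∨ F) ∨ (¬x1 ∨ ¬x1))
  step 1: (T ∨ ((x1 ∨ x0) ∨ (T ∨ x0))) ∨ (¬(x2 ∨ F) ∨ (¬x1 ∨ ¬x1))
  step 2: T ∨ (¬(x2 ∨ F) ∨ (¬x1 ∨ ¬x1))
  step 3: T

Answer: YES — reaches normal form T in 3 ≤ 6 steps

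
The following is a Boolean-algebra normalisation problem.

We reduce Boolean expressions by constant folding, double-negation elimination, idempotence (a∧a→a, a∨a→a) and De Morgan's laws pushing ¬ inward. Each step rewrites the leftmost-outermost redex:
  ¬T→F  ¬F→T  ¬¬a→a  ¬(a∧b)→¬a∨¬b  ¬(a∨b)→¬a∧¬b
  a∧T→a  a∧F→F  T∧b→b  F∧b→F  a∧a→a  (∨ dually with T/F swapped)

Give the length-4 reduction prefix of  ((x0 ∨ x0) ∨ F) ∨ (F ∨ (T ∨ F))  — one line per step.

  start: ((x0 ∨ x0) ∨ F) ∨ (F ∨ (T ∨ F))
  [1] (x0 ∨ x0) ∨ (F ∨ (T ∨ F))
  [2] x0 ∨ (F ∨ (T ∨ F))
  [3] x0 ∨ (T ∨ F)
  [4] x0 ∨ T

Answer: after 4 steps: x0 ∨ T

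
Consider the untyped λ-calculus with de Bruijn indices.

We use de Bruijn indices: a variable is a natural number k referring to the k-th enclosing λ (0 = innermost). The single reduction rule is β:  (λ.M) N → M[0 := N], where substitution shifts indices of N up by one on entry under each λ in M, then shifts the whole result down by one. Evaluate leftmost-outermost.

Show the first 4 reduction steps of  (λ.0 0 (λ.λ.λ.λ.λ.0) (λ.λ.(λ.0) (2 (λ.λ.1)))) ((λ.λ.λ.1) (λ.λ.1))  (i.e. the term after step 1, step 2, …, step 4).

  start: (λ.0 0 (λ.λ.λ.λ.λ.0) (λ.λ.(λ.0) (2 (λ.λ.1)))) ((λ.λ.λ.1) (λ.λ.1))
  [1] (λ.λ.λ.1) (λ.λ.1) ((λ.λ.λ.1) (λ.λ.1)) (λ.λ.λ.λ.λ.0) (λ.λ.(λ.0) ((λ.λ.λ.1) (λ.λ.1) (λ.λ.1)))
  [2] (λ.λ.1) ((λ.λ.λ.1) (λ.λ.1)) (λ.λ.λ.λ.λ.0) (λ.λ.(λ.0) ((λ.λ.λ.1) (λ.λ.1) (λ.λ.1)))
  [3] (λ.(λ.λ.λ.1) (λ.λ.1)) (λ.λ.λ.λ.λ.0) (λ.λ.(λ.0) ((λ.λ.λ.1) (λ.λ.1) (λ.λ.1)))
  [4] (λ.λ.λ.1) (λ.λ.1) (λ.λ.(λ.0) ((λ.λ.λ.1) (λ.λ.1) (λ.λ.1)))

Answer: after 4 steps: (λ.λ.λ.1) (λ.λ.1) (λ.λ.(λ.0) ((λ.λ.λ.1) (λ.λ.1) (λ.λ.1)))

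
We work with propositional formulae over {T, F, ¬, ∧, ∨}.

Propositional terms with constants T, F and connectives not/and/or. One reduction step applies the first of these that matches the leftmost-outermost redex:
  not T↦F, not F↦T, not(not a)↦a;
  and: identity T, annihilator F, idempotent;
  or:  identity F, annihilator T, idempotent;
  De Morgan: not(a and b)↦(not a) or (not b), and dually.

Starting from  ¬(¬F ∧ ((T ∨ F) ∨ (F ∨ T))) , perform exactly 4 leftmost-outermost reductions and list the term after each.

  start: ¬(¬F ∧ ((T ∨ F) ∨ (F ∨ T)))
  →1  ¬¬F ∨ ¬((T ∨ F) ∨ (F ∨ T))
  →2  F ∨ ¬((T ∨ F) ∨ (F ∨ T))
  →3  ¬((T ∨ F) ∨ (F ∨ T))
  →4  ¬(T ∨ F) ∧ ¬(F ∨ T)

Answer: after 4 steps: ¬(T ∨ F) ∧ ¬(F ∨ T)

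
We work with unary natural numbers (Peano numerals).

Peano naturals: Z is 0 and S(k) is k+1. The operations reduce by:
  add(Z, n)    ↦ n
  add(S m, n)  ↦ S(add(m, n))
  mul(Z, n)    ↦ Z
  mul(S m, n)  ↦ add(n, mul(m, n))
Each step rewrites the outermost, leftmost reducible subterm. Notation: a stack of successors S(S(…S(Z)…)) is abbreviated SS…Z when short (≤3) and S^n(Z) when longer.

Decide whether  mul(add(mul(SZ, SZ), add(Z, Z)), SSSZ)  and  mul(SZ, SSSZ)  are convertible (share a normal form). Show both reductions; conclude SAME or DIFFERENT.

Term A:
  start: mul(add(mul(SZ, SZ), add(Z, Z)), SSSZ)
  [1] mul(add(add(SZ, mul(Z, SZ)), add(Z, Z)), SSSZ)
  [2] mul(add(S(add(Z, mul(Z, SZ))), add(Z, Z)), SSSZ)
  [3] mul(S(add(add(Z, mul(Z, SZ)), add(Z, Z))), SSSZ)
  [4] add(SSSZ, mul(add(add(Z, mul(Z, SZ)), add(Z, Z)), SSSZ))
  [5] S(add(SSZ, mul(add(add(Z, mul(Z, SZ)), add(Z, Z)), SSSZ)))
  [6] S(S(add(SZ, mul(add(add(Z, mul(Z, SZ)), add(Z, Z)), SSSZ))))
  [7] S(S(S(add(Z, mul(add(add(Z, mul(Z, SZ)), add(Z, Z)), SSSZ)))))
  [8] S(S(S(mul(add(add(Z, mul(Z, SZ)), add(Z, Z)), SSSZ))))
  [9] S(S(S(mul(add(mul(Z, SZ), add(Z, Z)), SSSZ))))
  [10] S(S(S(mul(add(Z, add(Z, Z)), SSSZ))))
  [11] S(S(S(mul(add(Z, Z), SSSZ))))
  [12] S(S(S(mul(Z, SSSZ))))
  [13] SSSZ

Term B:
  start: mul(SZ, SSSZ)
  [1] add(SSSZ, mul(Z, SSSZ))
  [2] S(add(SSZ, mul(Z, SSSZ)))
  [3] S(S(add(SZ, mul(Z, SSSZ))))
  [4] S(S(S(add(Z, mul(Z, SSSZ)))))
  [5] S(S(S(mul(Z, SSSZ))))
  [6] SSSZ

Answer: SAME — A ⇓ SSSZ, B ⇓ SSSZ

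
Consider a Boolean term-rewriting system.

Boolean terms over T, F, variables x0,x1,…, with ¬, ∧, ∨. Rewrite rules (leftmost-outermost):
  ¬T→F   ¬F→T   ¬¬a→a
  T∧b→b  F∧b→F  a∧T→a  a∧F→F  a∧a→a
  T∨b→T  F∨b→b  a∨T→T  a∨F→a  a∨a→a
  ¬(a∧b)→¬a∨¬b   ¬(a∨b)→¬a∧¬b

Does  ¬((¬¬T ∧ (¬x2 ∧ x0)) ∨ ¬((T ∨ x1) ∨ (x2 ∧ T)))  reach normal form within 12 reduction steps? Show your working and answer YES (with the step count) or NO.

Answer: YES — reaches normal form x2 ∨ ¬x0 in 11 ≤ 12 steps

Derivation:
  start: ¬((¬¬T ∧ (¬x2 ∧ x0)) ∨ ¬((T ∨ x1) ∨ (x2 ∧ T)))
  step 1: ¬(¬¬T ∧ (¬x2 ∧ x0)) ∧ ¬¬((T ∨ x1) ∨ (x2 ∧ T))
  step 2: (¬¬¬T ∨ ¬(¬x2 ∧ x0)) ∧ ¬¬((T ∨ x1) ∨ (x2 ∧ T))
  step 3: (¬T ∨ ¬(¬x2 ∧ x0)) ∧ ¬¬((T ∨ x1) ∨ (x2 ∧ T))
  step 4: (F ∨ ¬(¬x2 ∧ x0)) ∧ ¬¬((T ∨ x1) ∨ (x2 ∧ T))
  step 5: ¬(¬x2 ∧ x0) ∧ ¬¬((T ∨ x1) ∨ (x2 ∧ T))
  step 6: (¬¬x2 ∨ ¬x0) ∧ ¬¬((T ∨ x1) ∨ (x2 ∧ T))
  step 7: (x2 ∨ ¬x0) ∧ ¬¬((T ∨ x1) ∨ (x2 ∧ T))
  step 8: (x2 ∨ ¬x0) ∧ ((T ∨ x1) ∨ (x2 ∧ T))
  step 9: (x2 ∨ ¬x0) ∧ (T ∨ (x2 ∧ T))
  step 10: (x2 ∨ ¬x0) ∧ T
  step 11: x2 ∨ ¬x0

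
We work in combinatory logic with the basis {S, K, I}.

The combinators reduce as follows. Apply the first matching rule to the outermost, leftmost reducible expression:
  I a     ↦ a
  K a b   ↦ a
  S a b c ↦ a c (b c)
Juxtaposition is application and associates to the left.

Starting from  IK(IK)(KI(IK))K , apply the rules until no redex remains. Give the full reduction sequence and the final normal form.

Answer: normal form = KK  (in 3 steps)

Working:
  start: IK(IK)(KI(IK))K
  step 1: K(IK)(KI(IK))K
  step 2: IKK
  step 3: KK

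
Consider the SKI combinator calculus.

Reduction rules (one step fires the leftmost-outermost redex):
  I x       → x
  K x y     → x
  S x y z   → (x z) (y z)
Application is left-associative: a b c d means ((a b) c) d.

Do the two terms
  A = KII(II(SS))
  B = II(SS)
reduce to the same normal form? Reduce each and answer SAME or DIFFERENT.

Answer: SAME — A ⇓ SS, B ⇓ SS

Reduction:
Term A:
  start: KII(II(SS))
  →1  I(II(SS))
  →2  II(SS)
  →3  I(SS)
  →4  SS

Term B:
  start: II(SS)
  →1  I(SS)
  →2  SS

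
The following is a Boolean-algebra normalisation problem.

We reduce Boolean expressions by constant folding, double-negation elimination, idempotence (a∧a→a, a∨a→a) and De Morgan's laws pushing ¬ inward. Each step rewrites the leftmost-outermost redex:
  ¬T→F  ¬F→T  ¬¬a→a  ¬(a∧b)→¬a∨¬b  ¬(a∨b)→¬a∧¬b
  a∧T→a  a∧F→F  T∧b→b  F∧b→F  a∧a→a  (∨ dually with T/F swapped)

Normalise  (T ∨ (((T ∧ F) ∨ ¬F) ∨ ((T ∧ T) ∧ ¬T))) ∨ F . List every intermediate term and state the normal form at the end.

  start: (T ∨ (((T ∧ F) ∨ ¬F) ∨ ((T ∧ T) ∧ ¬T))) ∨ F
  step 1: T ∨ (((T ∧ F) ∨ ¬F) ∨ ((T ∧ T) ∧ ¬T))
  step 2: T

Answer: normal form = T  (in 2 steps)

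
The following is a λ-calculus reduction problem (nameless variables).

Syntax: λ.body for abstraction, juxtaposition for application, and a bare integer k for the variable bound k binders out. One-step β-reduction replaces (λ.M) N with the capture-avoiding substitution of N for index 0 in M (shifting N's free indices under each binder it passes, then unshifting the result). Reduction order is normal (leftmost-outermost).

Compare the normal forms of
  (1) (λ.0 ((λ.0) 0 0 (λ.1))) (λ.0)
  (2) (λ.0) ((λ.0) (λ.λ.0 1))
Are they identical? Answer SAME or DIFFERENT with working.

Answer: DIFFERENT — A ⇓ λ.λ.0, B ⇓ λ.λ.0 1

Working:
Term A:
  start: (λ.0 ((λ.0) 0 0 (λ.1))) (λ.0)
  [1] (λ.0) ((λ.0) (λ.0) (λ.0) (λ.λ.0))
  [2] (λ.0) (λ.0) (λ.0) (λ.λ.0)
  [3] (λ.0) (λ.0) (λ.λ.0)
  [4] (λ.0) (λ.λ.0)
  [5] λ.λ.0

Term B:
  start: (λ.0) ((λ.0) (λ.λ.0 1))
  [1] (λ.0) (λ.λ.0 1)
  [2] λ.λ.0 1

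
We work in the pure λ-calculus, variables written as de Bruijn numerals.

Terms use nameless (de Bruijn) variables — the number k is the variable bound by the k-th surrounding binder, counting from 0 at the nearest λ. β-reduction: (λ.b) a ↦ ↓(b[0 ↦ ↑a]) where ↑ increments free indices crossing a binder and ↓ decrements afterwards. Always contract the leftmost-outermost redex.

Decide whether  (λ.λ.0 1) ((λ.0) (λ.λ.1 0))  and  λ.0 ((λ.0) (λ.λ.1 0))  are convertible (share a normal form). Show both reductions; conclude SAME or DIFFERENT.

Answer: SAME — A ⇓ λ.0 (λ.λ.1 0), B ⇓ λ.0 (λ.λ.1 0)

Derivation:
Term A:
  start: (λ.λ.0 1) ((λ.0) (λ.λ.1 0))
  [1] λ.0 ((λ.0) (λ.λ.1 0))
  [2] λ.0 (λ.λ.1 0)

Term B:
  start: λ.0 ((λ.0) (λ.λ.1 0))
  [1] λ.0 (λ.λ.1 0)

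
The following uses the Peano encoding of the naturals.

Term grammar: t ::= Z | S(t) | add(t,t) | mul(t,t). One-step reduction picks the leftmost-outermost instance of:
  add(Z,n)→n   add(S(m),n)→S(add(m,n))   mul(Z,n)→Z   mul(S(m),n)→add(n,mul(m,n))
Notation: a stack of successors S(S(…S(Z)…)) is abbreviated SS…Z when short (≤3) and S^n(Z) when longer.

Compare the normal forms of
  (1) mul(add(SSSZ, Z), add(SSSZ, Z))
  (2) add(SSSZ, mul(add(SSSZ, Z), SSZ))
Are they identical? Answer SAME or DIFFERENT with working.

Term A:
  start: mul(add(SSSZ, Z), add(SSSZ, Z))
  [1] mul(S(add(SSZ, Z)), add(SSSZ, Z))
  [2] add(add(SSSZ, Z), mul(add(SSZ, Z), add(SSSZ, Z)))
  [3] add(S(add(SSZ, Z)), mul(add(SSZ, Z), add(SSSZ, Z)))
  [4] S(add(add(SSZ, Z), mul(add(SSZ, Z), add(SSSZ, Z))))
  [5] S(add(S(add(SZ, Z)), mul(add(SSZ, Z), add(SSSZ, Z))))
  [6] S(S(add(add(SZ, Z), mul(add(SSZ, Z), add(SSSZ, Z)))))
  [7] S(S(add(S(add(Z, Z)), mul(add(SSZ, Z), add(SSSZ, Z)))))
  [8] S(S(S(add(add(Z, Z), mul(add(SSZ, Z), add(SSSZ, Z))))))
  [9] S(S(S(add(Z, mul(add(SSZ, Z), add(SSSZ, Z))))))
  [10] S(S(S(mul(add(SSZ, Z), add(SSSZ, Z)))))
  [11] S(S(S(mul(S(add(SZ, Z)), add(SSSZ, Z)))))
  [12] S(S(S(add(add(SSSZ, Z), mul(add(SZ, Z), add(SSSZ, Z))))))
  [13] S(S(S(add(S(add(SSZ, Z)), mul(add(SZ, Z), add(SSSZ, Z))))))
  [14] S(S(S(S(add(add(SSZ, Z), mul(add(SZ, Z), add(SSSZ, Z)))))))
  [15] S(S(S(S(add(S(add(SZ, Z)), mul(add(SZ, Z), add(SSSZ, Z)))))))
  [16] S(S(S(S(S(add(add(SZ, Z), mul(add(SZ, Z), add(SSSZ, Z))))))))
  [17] S(S(S(S(S(add(S(add(Z, Z)), mul(add(SZ, Z), add(SSSZ, Z))))))))
  [18] S(S(S(S(S(S(add(add(Z, Z), mul(add(SZ, Z), add(SSSZ, Z)))))))))
  [19] S(S(S(S(S(S(add(Z, mul(add(SZ, Z), add(SSSZ, Z)))))))))
  [20] S(S(S(S(S(S(mul(add(SZ, Z), add(SSSZ, Z))))))))
  [21] S(S(S(S(S(S(mul(S(add(Z, Z)), add(SSSZ, Z))))))))
  [22] S(S(S(S(S(S(add(add(SSSZ, Z), mul(add(Z, Z), add(SSSZ, Z)))))))))
  [23] S(S(S(S(S(S(add(S(add(SSZ, Z)), mul(add(Z, Z), add(SSSZ, Z)))))))))
  [24] S(S(S(S(S(S(S(add(add(SSZ, Z), mul(add(Z, Z), add(SSSZ, Z))))))))))
  [25] S(S(S(S(S(S(S(add(S(add(SZ, Z)), mul(add(Z, Z), add(SSSZ, Z))))))))))
  [26] S(S(S(S(S(S(S(S(add(add(SZ, Z), mul(add(Z, Z), add(SSSZ, Z)))))))))))
  [27] S(S(S(S(S(S(S(S(add(S(add(Z, Z)), mul(add(Z, Z), add(SSSZ, Z)))))))))))
  [28] S(S(S(S(S(S(S(S(S(add(add(Z, Z), mul(add(Z, Z), add(SSSZ, Z))))))))))))
  [29] S(S(S(S(S(S(S(S(S(add(Z, mul(add(Z, Z), add(SSSZ, Z))))))))))))
  [30] S(S(S(S(S(S(S(S(S(mul(add(Z, Z), add(SSSZ, Z)))))))))))
  [31] S(S(S(S(S(S(S(S(S(mul(Z, add(SSSZ, Z)))))))))))
  [32] S^9(Z)

Term B:
  start: add(SSSZ, mul(add(SSSZ, Z), SSZ))
  [1] S(add(SSZ, mul(add(SSSZ, Z), SSZ)))
  [2] S(S(add(SZ, mul(add(SSSZ, Z), SSZ))))
  [3] S(S(S(add(Z, mul(add(SSSZ, Z), SSZ)))))
  [4] S(S(S(mul(add(SSSZ, Z), SSZ))))
  [5] S(S(S(mul(S(add(SSZ, Z)), SSZ))))
  [6] S(S(S(add(SSZ, mul(add(SSZ, Z), SSZ)))))
  [7] S(S(S(S(add(SZ, mul(add(SSZ, Z), SSZ))))))
  [8] S(S(S(S(S(add(Z, mul(add(SSZ, Z), SSZ)))))))
  [9] S(S(S(S(S(mul(add(SSZ, Z), SSZ))))))
  [10] S(S(S(S(S(mul(S(add(SZ, Z)), SSZ))))))
  [11] S(S(S(S(S(add(SSZ, mul(add(SZ, Z), SSZ)))))))
  [12] S(S(S(S(S(S(add(SZ, mul(add(SZ, Z), SSZ))))))))
  [13] S(S(S(S(S(S(S(add(Z, mul(add(SZ, Z), SSZ)))))))))
  [14] S(S(S(S(S(S(S(mul(add(SZ, Z), SSZ))))))))
  [15] S(S(S(S(S(S(S(mul(S(add(Z, Z)), SSZ))))))))
  [16] S(S(S(S(S(S(S(add(SSZ, mul(add(Z, Z), SSZ)))))))))
  [17] S(S(S(S(S(S(S(S(add(SZ, mul(add(Z, Z), SSZ))))))))))
  [18] S(S(S(S(S(S(S(S(S(add(Z, mul(add(Z, Z), SSZ)))))))))))
  [19] S(S(S(S(S(S(S(S(S(mul(add(Z, Z), SSZ))))))))))
  [20] S(S(S(S(S(S(S(S(S(mul(Z, SSZ))))))))))
  [21] S^9(Z)

Answer: SAME — A ⇓ S^9(Z), B ⇓ S^9(Z)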